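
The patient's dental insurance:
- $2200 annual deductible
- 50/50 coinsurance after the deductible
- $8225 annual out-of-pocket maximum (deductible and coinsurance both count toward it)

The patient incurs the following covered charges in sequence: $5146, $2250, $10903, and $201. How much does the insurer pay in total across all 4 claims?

$10275

#1 ($5146): deductible takes $2200, $2946 remains; coinsurance $2946 × 50% = $1473. Patient owes $3673 (running OOP $3673). Insurer: $5146 − $3673 = $1473.
#2 ($2250): 50% coinsurance on $2250 = $1125. Cost to patient: $1125. OOP to date $4798. Plan pays $2250 − $1125 = $1125.
#3 ($10903): deductible already satisfied, so patient's share is 50% × $10903 = $5451.50. OOP would hit $10249.50 > $8225, so the cap limits the patient to $8225 − $4798 = $3427. Plan pays $10903 − $3427 = $7476.
#4 ($201): deductible met; 50% of $201 = $100.50. Adding that to $8225 gives $8325.50, past the $8225 cap; patient pays only $8225 − $8225 = $0. Plan pays $201 − $0 = $201.
Insurer total: $1473 + $1125 + $7476 + $201 = $10275.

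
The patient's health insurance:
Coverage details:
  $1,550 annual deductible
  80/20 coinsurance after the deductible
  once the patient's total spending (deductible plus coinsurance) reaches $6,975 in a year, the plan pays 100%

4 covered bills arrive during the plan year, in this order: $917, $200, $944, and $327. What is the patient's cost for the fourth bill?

$65.40

Claim 1 ($917): fully absorbed by the deductible. Patient pays $917; OOP now $917.
Claim 2 ($200): entire amount goes to the deductible. Patient pays $200; OOP now $1,117.
Claim 3 ($944): deductible takes $433, $511 remains; coinsurance $511 × 20% = $102.20. Cost to patient: $535.20. OOP to date $1,652.20.
Claim 4 ($327): 20% coinsurance on $327 = $65.40. Patient pays $65.40; OOP now $1,717.60.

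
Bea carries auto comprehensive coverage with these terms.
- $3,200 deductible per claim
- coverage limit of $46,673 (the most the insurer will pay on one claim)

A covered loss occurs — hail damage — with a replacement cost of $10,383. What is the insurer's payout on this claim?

Subtract the deductible: $10,383 − $3,200 = $7,183.
$7,183 ≤ $46,673, so the limit doesn't bind; insurer pays $7,183.

$7,183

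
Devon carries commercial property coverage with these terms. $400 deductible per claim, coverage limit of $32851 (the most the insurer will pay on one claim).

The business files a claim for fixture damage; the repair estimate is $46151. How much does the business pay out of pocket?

$13300

Subtract the deductible: $46151 − $400 = $45751.
$45751 exceeds the $32851 limit, so the insurer pays the limit: $32851.
Business's share is the uncovered remainder: $46151 − $32851 = $13300.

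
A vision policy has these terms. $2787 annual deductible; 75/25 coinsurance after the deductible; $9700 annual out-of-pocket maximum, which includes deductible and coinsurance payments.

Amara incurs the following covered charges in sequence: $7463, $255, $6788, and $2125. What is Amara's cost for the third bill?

$1697

#1 ($7463): deductible takes $2787, $4676 remains; coinsurance $4676 × 25% = $1169. Cost to member: $3956. OOP to date $3956.
#2 ($255): 25% coinsurance on $255 = $63.75. Cost to member: $63.75. OOP to date $4019.75.
#3 ($6788): deductible met; 25% of $6788 = $1697. Cost to member: $1697. OOP to date $5716.75.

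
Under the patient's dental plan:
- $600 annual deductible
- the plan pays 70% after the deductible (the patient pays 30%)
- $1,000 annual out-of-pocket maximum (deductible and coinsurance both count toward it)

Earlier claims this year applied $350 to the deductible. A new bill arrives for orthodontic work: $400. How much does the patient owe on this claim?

$350 of the $600 deductible is already met, leaving $250.
The remaining $150 (= $400 − $250) moves to coinsurance.
Coinsurance: $150 × 30% = $45.
That puts the patient's cost at $250 + $45 = $295 before any cap.
Total out-of-pocket so far would be $350 + $295 = $645, below the $1,000 cap — no reduction.

$295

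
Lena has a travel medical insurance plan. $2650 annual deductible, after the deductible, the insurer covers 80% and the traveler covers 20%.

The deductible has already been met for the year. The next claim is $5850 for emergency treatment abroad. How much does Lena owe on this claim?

With the deductible met, the entire $5850 is subject to coinsurance.
Traveler's 20% share of $5850 is $1170.

$1170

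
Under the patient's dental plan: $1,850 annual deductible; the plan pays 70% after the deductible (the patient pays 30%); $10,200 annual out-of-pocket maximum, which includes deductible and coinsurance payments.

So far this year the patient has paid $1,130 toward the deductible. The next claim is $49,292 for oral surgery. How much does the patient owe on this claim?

Deductible still to meet: $1,850 − $1,130 = $720.
The remaining $48,572 (= $49,292 − $720) moves to coinsurance.
Coinsurance: $48,572 × 30% = $14,571.60.
So the patient owes $720 + $14,571.60 = $15,291.60 before any cap.
That would bring total out-of-pocket to $16,421.60, past the $10,200 cap. The patient is capped at $10,200 − $1,130 = $9,070 on this claim.

$9,070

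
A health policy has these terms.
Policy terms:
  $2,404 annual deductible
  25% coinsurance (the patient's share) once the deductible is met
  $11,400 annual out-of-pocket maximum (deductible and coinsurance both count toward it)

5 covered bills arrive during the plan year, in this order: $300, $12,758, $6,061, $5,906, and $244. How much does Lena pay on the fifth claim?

#1 ($300): entire amount goes to the deductible. Cost to patient: $300. OOP to date $300.
#2 ($12,758): deductible takes $2,104, $10,654 remains; patient's 25% is $2,663.50. Patient pays $4,767.50; OOP now $5,067.50.
#3 ($6,061): deductible met; 25% of $6,061 = $1,515.25. Patient owes $1,515.25 (running OOP $6,582.75).
#4 ($5,906): deductible met; 25% of $5,906 = $1,476.50. Patient pays $1,476.50; OOP now $8,059.25.
#5 ($244): 25% coinsurance on $244 = $61. Patient pays $61; OOP now $8,120.25.

$61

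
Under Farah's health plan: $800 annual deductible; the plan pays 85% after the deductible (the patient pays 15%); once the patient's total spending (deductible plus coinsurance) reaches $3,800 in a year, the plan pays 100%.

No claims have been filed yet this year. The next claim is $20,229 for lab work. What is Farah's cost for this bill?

$3,714.35

Nothing has been paid toward the $800 deductible, so the first $800 of this charge is applied there.
After the $800 deductible portion, $20,229 − $800 = $19,429 is subject to coinsurance.
15% of $19,429 = $2,914.35 falls to the patient.
That puts the patient's cost at $800 + $2,914.35 = $3,714.35 before any cap.
Cumulative spending $0 + $3,714.35 = $3,714.35 stays under the $3,800 maximum.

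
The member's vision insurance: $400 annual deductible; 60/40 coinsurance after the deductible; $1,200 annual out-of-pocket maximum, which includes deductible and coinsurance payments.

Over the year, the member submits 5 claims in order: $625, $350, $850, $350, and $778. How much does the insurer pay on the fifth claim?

Claim 1 ($625): $400 finishes the deductible; $225 goes to coinsurance; 40% of $225 = $90. Cost to member: $490. OOP to date $490. Plan pays $625 − $490 = $135.
Claim 2 ($350): 40% coinsurance on $350 = $140. Member pays $140; OOP now $630. Insurer: $350 − $140 = $210.
Claim 3 ($850): 40% coinsurance on $850 = $340. Cost to member: $340. OOP to date $970. Insurer: $850 − $340 = $510.
Claim 4 ($350): 40% coinsurance on $350 = $140. Member pays $140; OOP now $1,110. Insurer: $350 − $140 = $210.
Claim 5 ($778): 40% coinsurance on $778 = $311.20. Adding that to $1,110 gives $1,421.20, past the $1,200 cap; member pays only $1,200 − $1,110 = $90. Plan pays $778 − $90 = $688.

$688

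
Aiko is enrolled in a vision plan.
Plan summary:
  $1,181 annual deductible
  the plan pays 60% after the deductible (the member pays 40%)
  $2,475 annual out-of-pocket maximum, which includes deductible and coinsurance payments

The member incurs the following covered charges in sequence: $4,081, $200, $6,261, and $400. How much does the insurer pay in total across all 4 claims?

#1 ($4,081): deductible takes $1,181, $2,900 remains; coinsurance $2,900 × 40% = $1,160. Member pays $2,341; OOP now $2,341. Plan pays $4,081 − $2,341 = $1,740.
#2 ($200): deductible met; 40% of $200 = $80. Member pays $80; OOP now $2,421. Insurer: $200 − $80 = $120.
#3 ($6,261): deductible already satisfied, so member's share is 40% × $6,261 = $2,504.40. That would push OOP to $4,925.40, over the $2,475 cap, so member pays $2,475 − $2,421 = $54. Insurer: $6,261 − $54 = $6,207.
#4 ($400): 40% coinsurance on $400 = $160. That would push OOP to $2,635, over the $2,475 cap, so member pays $2,475 − $2,475 = $0. Plan pays $400 − $0 = $400.
Insurer total: $1,740 + $120 + $6,207 + $400 = $8,467.

$8,467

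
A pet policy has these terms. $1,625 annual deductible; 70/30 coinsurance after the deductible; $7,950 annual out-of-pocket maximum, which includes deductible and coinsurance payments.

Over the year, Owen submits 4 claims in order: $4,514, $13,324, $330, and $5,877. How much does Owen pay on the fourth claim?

$1,362.10

#1 ($4,514): deductible takes $1,625, $2,889 remains; 30% of $2,889 = $866.70. Owner pays $2,491.70; OOP now $2,491.70.
#2 ($13,324): deductible met; 30% of $13,324 = $3,997.20. Owner pays $3,997.20; OOP now $6,488.90.
#3 ($330): deductible already satisfied, so owner's share is 30% × $330 = $99. Owner pays $99; OOP now $6,587.90.
#4 ($5,877): deductible met; 30% of $5,877 = $1,763.10. That would push OOP to $8,351, over the $7,950 cap, so owner pays $7,950 − $6,587.90 = $1,362.10.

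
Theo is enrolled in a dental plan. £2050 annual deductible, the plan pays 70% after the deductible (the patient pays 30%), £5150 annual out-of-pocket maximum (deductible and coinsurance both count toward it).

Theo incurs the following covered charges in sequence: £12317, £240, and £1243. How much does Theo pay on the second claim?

Bill 1, £12317: £2050 to deductible, leaving £10267; coinsurance £10267 × 30% = £3080.10. Cost to patient: £5130.10. OOP to date £5130.10.
Bill 2, £240: deductible already satisfied, so patient's share is 30% × £240 = £72. OOP would hit £5202.10 > £5150, so the cap limits the patient to £5150 − £5130.10 = £19.90.

£19.90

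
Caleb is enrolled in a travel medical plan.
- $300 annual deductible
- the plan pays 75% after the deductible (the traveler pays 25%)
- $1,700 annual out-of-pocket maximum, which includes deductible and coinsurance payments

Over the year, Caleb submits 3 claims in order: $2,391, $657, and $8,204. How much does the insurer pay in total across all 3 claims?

Claim 1 — $2,391: $300 finishes the deductible; $2,091 goes to coinsurance; coinsurance $2,091 × 25% = $522.75. Traveler owes $822.75 (running OOP $822.75). Insurer: $2,391 − $822.75 = $1,568.25.
Claim 2 — $657: deductible already satisfied, so traveler's share is 25% × $657 = $164.25. Cost to traveler: $164.25. OOP to date $987. Plan pays $657 − $164.25 = $492.75.
Claim 3 — $8,204: 25% coinsurance on $8,204 = $2,051. Adding that to $987 gives $3,038, past the $1,700 cap; traveler pays only $1,700 − $987 = $713. Plan pays $8,204 − $713 = $7,491.
Insurer total = bills − traveler's total = $11,252 − $1,700 = $9,552.

$9,552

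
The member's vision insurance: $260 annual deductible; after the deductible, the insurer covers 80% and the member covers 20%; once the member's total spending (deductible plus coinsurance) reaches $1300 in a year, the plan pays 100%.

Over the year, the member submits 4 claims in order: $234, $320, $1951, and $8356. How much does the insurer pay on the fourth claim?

Claim 1 — $234: entire amount goes to the deductible. Cost to member: $234. OOP to date $234. Insurer: $234 − $234 = $0.
Claim 2 — $320: $26 to deductible, leaving $294; 20% of $294 = $58.80. Member owes $84.80 (running OOP $318.80). Insurer: $320 − $84.80 = $235.20.
Claim 3 — $1951: deductible met; 20% of $1951 = $390.20. Cost to member: $390.20. OOP to date $709. Insurer: $1951 − $390.20 = $1560.80.
Claim 4 — $8356: deductible met; 20% of $8356 = $1671.20. OOP would hit $2380.20 > $1300, so the cap limits the member to $1300 − $709 = $591. Plan pays $8356 − $591 = $7765.

$7765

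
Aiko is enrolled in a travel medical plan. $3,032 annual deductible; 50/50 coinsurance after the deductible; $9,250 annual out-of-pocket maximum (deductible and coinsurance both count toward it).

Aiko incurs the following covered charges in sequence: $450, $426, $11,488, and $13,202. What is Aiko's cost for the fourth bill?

$1,552

Claim 1 — $450: all of it applies to the deductible. Traveler owes $450 (running OOP $450).
Claim 2 — $426: fully absorbed by the deductible. Cost to traveler: $426. OOP to date $876.
Claim 3 — $11,488: $2,156 to deductible, leaving $9,332; 50% of $9,332 = $4,666. Traveler pays $6,822; OOP now $7,698.
Claim 4 — $13,202: 50% coinsurance on $13,202 = $6,601. OOP would hit $14,299 > $9,250, so the cap limits the traveler to $9,250 − $7,698 = $1,552.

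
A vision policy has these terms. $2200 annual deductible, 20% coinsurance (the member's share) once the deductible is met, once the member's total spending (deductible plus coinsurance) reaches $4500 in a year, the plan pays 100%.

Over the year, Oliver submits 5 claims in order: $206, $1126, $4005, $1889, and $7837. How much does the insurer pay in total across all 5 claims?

$10563

Claim 1 — $206: entire amount goes to the deductible. Cost to member: $206. OOP to date $206. Insurer: $206 − $206 = $0.
Claim 2 — $1126: all of it applies to the deductible. Member owes $1126 (running OOP $1332). Insurer: $1126 − $1126 = $0.
Claim 3 — $4005: $868 finishes the deductible; $3137 goes to coinsurance; 20% of $3137 = $627.40. Member pays $1495.40; OOP now $2827.40. Insurer: $4005 − $1495.40 = $2509.60.
Claim 4 — $1889: deductible met; 20% of $1889 = $377.80. Member pays $377.80; OOP now $3205.20. Plan pays $1889 − $377.80 = $1511.20.
Claim 5 — $7837: deductible already satisfied, so member's share is 20% × $7837 = $1567.40. OOP would hit $4772.60 > $4500, so the cap limits the member to $4500 − $3205.20 = $1294.80. Insurer: $7837 − $1294.80 = $6542.20.
Insurer total: $0 + $0 + $2509.60 + $1511.20 + $6542.20 = $10563.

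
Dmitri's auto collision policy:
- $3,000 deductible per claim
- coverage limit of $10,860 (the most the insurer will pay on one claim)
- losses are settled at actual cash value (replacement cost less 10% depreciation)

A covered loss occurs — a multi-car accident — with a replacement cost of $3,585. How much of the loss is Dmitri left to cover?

Depreciate 10%: the covered value is $3,585 × 0.9 = $3,226.50.
After the deductible, $3,226.50 − $3,000 = $226.50 remains.
That's under the $10,860 cap, so the insurer reimburses the full $226.50.
Out of pocket: $3,585 − $226.50 = $3,358.50.

$3,358.50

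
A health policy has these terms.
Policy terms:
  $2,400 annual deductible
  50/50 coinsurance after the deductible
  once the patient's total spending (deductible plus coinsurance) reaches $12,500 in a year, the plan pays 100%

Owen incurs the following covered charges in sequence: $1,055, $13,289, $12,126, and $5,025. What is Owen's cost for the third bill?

$4,128

Bill 1, $1,055: fully absorbed by the deductible. Cost to patient: $1,055. OOP to date $1,055.
Bill 2, $13,289: $1,345 to deductible, leaving $11,944; patient's 50% is $5,972. Cost to patient: $7,317. OOP to date $8,372.
Bill 3, $12,126: deductible already satisfied, so patient's share is 50% × $12,126 = $6,063. Adding that to $8,372 gives $14,435, past the $12,500 cap; patient pays only $12,500 − $8,372 = $4,128.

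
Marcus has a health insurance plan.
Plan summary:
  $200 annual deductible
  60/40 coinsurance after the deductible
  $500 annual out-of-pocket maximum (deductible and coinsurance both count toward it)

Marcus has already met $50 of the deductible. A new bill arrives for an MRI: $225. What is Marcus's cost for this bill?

$180

$50 of the $200 deductible is already met, leaving $150.
After the $150 deductible portion, $225 − $150 = $75 is subject to coinsurance.
40% of $75 = $30 falls to the patient.
So the patient owes $150 + $30 = $180 before any cap.
Year-to-date out-of-pocket becomes $50 + $180 = $230, still under the $500 maximum, so no cap applies.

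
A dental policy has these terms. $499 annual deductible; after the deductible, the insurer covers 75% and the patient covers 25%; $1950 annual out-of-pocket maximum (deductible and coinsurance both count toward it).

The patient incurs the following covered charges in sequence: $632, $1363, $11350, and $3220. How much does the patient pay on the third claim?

Claim 1 ($632): $499 to deductible, leaving $133; coinsurance $133 × 25% = $33.25. Patient owes $532.25 (running OOP $532.25).
Claim 2 ($1363): deductible already satisfied, so patient's share is 25% × $1363 = $340.75. Cost to patient: $340.75. OOP to date $873.
Claim 3 ($11350): 25% coinsurance on $11350 = $2837.50. Adding that to $873 gives $3710.50, past the $1950 cap; patient pays only $1950 − $873 = $1077.

$1077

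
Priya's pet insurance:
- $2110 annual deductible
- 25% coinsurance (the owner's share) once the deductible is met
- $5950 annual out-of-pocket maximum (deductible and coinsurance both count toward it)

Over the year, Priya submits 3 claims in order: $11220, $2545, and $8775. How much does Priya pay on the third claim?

$926.25

Claim 1 — $11220: deductible takes $2110, $9110 remains; coinsurance $9110 × 25% = $2277.50. Owner pays $4387.50; OOP now $4387.50.
Claim 2 — $2545: deductible met; 25% of $2545 = $636.25. Cost to owner: $636.25. OOP to date $5023.75.
Claim 3 — $8775: deductible already satisfied, so owner's share is 25% × $8775 = $2193.75. OOP would hit $7217.50 > $5950, so the cap limits the owner to $5950 − $5023.75 = $926.25.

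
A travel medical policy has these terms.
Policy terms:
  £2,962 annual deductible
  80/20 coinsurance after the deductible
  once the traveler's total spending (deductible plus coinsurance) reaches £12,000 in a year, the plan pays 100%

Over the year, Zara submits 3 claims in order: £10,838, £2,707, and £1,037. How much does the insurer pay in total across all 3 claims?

#1 (£10,838): £2,962 to deductible, leaving £7,876; coinsurance £7,876 × 20% = £1,575.20. Traveler pays £4,537.20; OOP now £4,537.20. Plan pays £10,838 − £4,537.20 = £6,300.80.
#2 (£2,707): deductible met; 20% of £2,707 = £541.40. Traveler owes £541.40 (running OOP £5,078.60). Insurer: £2,707 − £541.40 = £2,165.60.
#3 (£1,037): deductible met; 20% of £1,037 = £207.40. Traveler pays £207.40; OOP now £5,286. Plan pays £1,037 − £207.40 = £829.60.
Insurer total = bills − traveler's total = £14,582 − £5,286 = £9,296.

£9,296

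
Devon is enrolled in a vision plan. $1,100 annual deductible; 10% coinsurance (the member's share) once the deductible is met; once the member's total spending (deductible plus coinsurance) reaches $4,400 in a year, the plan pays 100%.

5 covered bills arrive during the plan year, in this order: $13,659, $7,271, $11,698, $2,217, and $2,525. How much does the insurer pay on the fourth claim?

$2,069.80

#1 ($13,659): $1,100 finishes the deductible; $12,559 goes to coinsurance; coinsurance $12,559 × 10% = $1,255.90. Member owes $2,355.90 (running OOP $2,355.90). Plan pays $13,659 − $2,355.90 = $11,303.10.
#2 ($7,271): deductible already satisfied, so member's share is 10% × $7,271 = $727.10. Cost to member: $727.10. OOP to date $3,083. Insurer: $7,271 − $727.10 = $6,543.90.
#3 ($11,698): deductible already satisfied, so member's share is 10% × $11,698 = $1,169.80. Cost to member: $1,169.80. OOP to date $4,252.80. Plan pays $11,698 − $1,169.80 = $10,528.20.
#4 ($2,217): deductible met; 10% of $2,217 = $221.70. Adding that to $4,252.80 gives $4,474.50, past the $4,400 cap; member pays only $4,400 − $4,252.80 = $147.20. Insurer: $2,217 − $147.20 = $2,069.80.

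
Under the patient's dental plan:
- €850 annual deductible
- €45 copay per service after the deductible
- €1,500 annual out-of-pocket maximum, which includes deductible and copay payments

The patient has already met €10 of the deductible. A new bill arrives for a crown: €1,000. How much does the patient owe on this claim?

€885

Remaining deductible: €850 − €10 = €840.
After the €840 deductible portion, €1,000 − €840 = €160 is subject to the copay.
Copay on this service: €45.
That puts the patient's cost at €840 + €45 = €885 before any cap.
Total out-of-pocket so far would be €10 + €885 = €895, below the €1,500 cap — no reduction.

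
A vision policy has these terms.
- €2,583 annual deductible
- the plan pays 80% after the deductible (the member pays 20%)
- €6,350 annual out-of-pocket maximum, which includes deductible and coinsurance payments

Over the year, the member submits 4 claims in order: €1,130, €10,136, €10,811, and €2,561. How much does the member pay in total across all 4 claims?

€6,350

#1 (€1,130): entire amount goes to the deductible. Member pays €1,130; OOP now €1,130.
#2 (€10,136): €1,453 to deductible, leaving €8,683; member's 20% is €1,736.60. Member owes €3,189.60 (running OOP €4,319.60).
#3 (€10,811): deductible met; 20% of €10,811 = €2,162.20. OOP would hit €6,481.80 > €6,350, so the cap limits the member to €6,350 − €4,319.60 = €2,030.40.
#4 (€2,561): deductible already satisfied, so member's share is 20% × €2,561 = €512.20. Adding that to €6,350 gives €6,862.20, past the €6,350 cap; member pays only €6,350 − €6,350 = €0.
Total paid by the member: €1,130 + €3,189.60 + €2,030.40 + €0 = €6,350.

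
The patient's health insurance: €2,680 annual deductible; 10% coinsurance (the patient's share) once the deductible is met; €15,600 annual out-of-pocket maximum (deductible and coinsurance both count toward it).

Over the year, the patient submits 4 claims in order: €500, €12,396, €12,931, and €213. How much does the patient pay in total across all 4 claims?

€5,016

Claim 1 — €500: all of it applies to the deductible. Patient owes €500 (running OOP €500).
Claim 2 — €12,396: €2,180 to deductible, leaving €10,216; coinsurance €10,216 × 10% = €1,021.60. Patient pays €3,201.60; OOP now €3,701.60.
Claim 3 — €12,931: deductible already satisfied, so patient's share is 10% × €12,931 = €1,293.10. Patient owes €1,293.10 (running OOP €4,994.70).
Claim 4 — €213: 10% coinsurance on €213 = €21.30. Patient owes €21.30 (running OOP €5,016).
Summing the patient's payments: €500 + €3,201.60 + €1,293.10 + €21.30 = €5,016.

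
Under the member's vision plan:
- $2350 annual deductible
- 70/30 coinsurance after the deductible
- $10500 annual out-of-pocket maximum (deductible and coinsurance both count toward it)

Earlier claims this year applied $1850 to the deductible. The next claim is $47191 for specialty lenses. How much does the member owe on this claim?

Deductible still to meet: $2350 − $1850 = $500.
After the $500 deductible portion, $47191 − $500 = $46691 is subject to coinsurance.
Coinsurance: $46691 × 30% = $14007.30.
That puts the member's cost at $500 + $14007.30 = $14507.30 before any cap.
Year-to-date out-of-pocket would reach $1850 + $14507.30 = $16357.30, above the $10500 maximum, so the member pays only $10500 − $1850 = $8650.

$8650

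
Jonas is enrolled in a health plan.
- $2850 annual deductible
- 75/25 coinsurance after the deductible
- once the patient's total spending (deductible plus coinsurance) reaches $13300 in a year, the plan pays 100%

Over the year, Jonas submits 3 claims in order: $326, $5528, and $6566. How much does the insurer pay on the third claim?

Claim 1 — $326: fully absorbed by the deductible. Patient pays $326; OOP now $326. Insurer: $326 − $326 = $0.
Claim 2 — $5528: $2524 finishes the deductible; $3004 goes to coinsurance; patient's 25% is $751. Cost to patient: $3275. OOP to date $3601. Plan pays $5528 − $3275 = $2253.
Claim 3 — $6566: deductible met; 25% of $6566 = $1641.50. Patient owes $1641.50 (running OOP $5242.50). Plan pays $6566 − $1641.50 = $4924.50.

$4924.50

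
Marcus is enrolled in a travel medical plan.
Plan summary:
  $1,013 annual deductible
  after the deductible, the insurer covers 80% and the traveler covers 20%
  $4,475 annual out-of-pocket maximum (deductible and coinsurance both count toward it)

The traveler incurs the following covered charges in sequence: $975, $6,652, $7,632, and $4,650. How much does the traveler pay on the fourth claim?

Claim 1 — $975: all of it applies to the deductible. Cost to traveler: $975. OOP to date $975.
Claim 2 — $6,652: $38 finishes the deductible; $6,614 goes to coinsurance; traveler's 20% is $1,322.80. Traveler pays $1,360.80; OOP now $2,335.80.
Claim 3 — $7,632: deductible already satisfied, so traveler's share is 20% × $7,632 = $1,526.40. Traveler pays $1,526.40; OOP now $3,862.20.
Claim 4 — $4,650: 20% coinsurance on $4,650 = $930. Adding that to $3,862.20 gives $4,792.20, past the $4,475 cap; traveler pays only $4,475 − $3,862.20 = $612.80.

$612.80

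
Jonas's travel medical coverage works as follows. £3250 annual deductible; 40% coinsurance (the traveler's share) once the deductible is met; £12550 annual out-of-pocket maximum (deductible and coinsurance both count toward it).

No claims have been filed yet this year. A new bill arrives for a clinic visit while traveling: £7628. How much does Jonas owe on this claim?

£5001.20

Nothing has been paid toward the £3250 deductible, so the first £3250 of this charge is applied there.
The remaining £4378 (= £7628 − £3250) moves to coinsurance.
40% of £4378 = £1751.20 falls to the traveler.
Traveler responsibility before any cap: £3250 + £1751.20 = £5001.20.
Cumulative spending £0 + £5001.20 = £5001.20 stays under the £12550 maximum.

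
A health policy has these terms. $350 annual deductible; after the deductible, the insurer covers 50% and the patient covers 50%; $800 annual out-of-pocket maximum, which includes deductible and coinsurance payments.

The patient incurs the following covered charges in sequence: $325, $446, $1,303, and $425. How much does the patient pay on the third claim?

$239.50

Claim 1 — $325: fully absorbed by the deductible. Cost to patient: $325. OOP to date $325.
Claim 2 — $446: $25 finishes the deductible; $421 goes to coinsurance; coinsurance $421 × 50% = $210.50. Patient pays $235.50; OOP now $560.50.
Claim 3 — $1,303: 50% coinsurance on $1,303 = $651.50. That would push OOP to $1,212, over the $800 cap, so patient pays $800 − $560.50 = $239.50.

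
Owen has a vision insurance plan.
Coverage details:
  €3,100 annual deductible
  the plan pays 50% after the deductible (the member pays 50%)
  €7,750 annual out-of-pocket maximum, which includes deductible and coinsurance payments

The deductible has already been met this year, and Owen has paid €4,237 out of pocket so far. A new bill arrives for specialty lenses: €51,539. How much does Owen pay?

€3,513

With the deductible met, the entire €51,539 is subject to coinsurance.
Coinsurance: €51,539 × 50% = €25,769.50.
That would bring total out-of-pocket to €30,006.50, past the €7,750 cap. The member is capped at €7,750 − €4,237 = €3,513 on this claim.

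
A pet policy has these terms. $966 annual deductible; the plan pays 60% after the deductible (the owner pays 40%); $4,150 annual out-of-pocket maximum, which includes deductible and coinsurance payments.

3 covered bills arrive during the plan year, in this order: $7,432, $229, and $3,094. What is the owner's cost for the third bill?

$506

Claim 1 ($7,432): $966 to deductible, leaving $6,466; coinsurance $6,466 × 40% = $2,586.40. Owner pays $3,552.40; OOP now $3,552.40.
Claim 2 ($229): deductible already satisfied, so owner's share is 40% × $229 = $91.60. Owner pays $91.60; OOP now $3,644.
Claim 3 ($3,094): deductible already satisfied, so owner's share is 40% × $3,094 = $1,237.60. That would push OOP to $4,881.60, over the $4,150 cap, so owner pays $4,150 − $3,644 = $506.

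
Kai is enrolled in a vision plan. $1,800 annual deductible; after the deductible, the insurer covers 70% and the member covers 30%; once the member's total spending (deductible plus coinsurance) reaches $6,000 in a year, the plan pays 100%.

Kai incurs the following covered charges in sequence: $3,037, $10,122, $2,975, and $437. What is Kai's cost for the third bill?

Bill 1, $3,037: deductible takes $1,800, $1,237 remains; 30% of $1,237 = $371.10. Member owes $2,171.10 (running OOP $2,171.10).
Bill 2, $10,122: deductible already satisfied, so member's share is 30% × $10,122 = $3,036.60. Cost to member: $3,036.60. OOP to date $5,207.70.
Bill 3, $2,975: deductible already satisfied, so member's share is 30% × $2,975 = $892.50. That would push OOP to $6,100.20, over the $6,000 cap, so member pays $6,000 − $5,207.70 = $792.30.

$792.30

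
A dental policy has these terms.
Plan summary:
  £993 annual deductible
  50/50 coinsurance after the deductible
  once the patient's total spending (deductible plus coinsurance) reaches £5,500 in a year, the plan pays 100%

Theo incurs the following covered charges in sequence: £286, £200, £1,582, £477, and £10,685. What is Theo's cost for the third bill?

£1,044.50

Claim 1 — £286: all of it applies to the deductible. Patient owes £286 (running OOP £286).
Claim 2 — £200: all of it applies to the deductible. Cost to patient: £200. OOP to date £486.
Claim 3 — £1,582: £507 to deductible, leaving £1,075; coinsurance £1,075 × 50% = £537.50. Patient pays £1,044.50; OOP now £1,530.50.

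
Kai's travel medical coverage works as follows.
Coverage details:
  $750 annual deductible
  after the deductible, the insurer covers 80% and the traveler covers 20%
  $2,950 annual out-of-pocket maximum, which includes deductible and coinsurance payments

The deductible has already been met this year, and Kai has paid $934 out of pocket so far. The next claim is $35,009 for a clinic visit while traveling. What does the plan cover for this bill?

$32,993

The deductible is already satisfied, so the full bill goes to coinsurance.
20% of $35,009 = $7,001.80 falls to the traveler.
That would bring total out-of-pocket to $7,935.80, past the $2,950 cap. The traveler is capped at $2,950 − $934 = $2,016 on this claim.
Insurer pays the balance: $35,009 − $2,016 = $32,993.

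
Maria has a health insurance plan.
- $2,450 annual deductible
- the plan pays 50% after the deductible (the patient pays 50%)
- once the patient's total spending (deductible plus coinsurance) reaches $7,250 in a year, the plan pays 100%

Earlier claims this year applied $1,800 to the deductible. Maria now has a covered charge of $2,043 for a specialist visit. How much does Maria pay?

$1,346.50

$1,800 of the $2,450 deductible is already met, leaving $650.
After the $650 deductible portion, $2,043 − $650 = $1,393 is subject to coinsurance.
50% of $1,393 = $696.50 falls to the patient.
So the patient owes $650 + $696.50 = $1,346.50 before any cap.
Cumulative spending $1,800 + $1,346.50 = $3,146.50 stays under the $7,250 maximum.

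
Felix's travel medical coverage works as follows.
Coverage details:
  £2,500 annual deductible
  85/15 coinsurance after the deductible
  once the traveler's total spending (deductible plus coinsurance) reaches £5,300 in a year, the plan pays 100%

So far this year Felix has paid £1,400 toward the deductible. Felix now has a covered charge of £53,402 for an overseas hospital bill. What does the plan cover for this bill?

£49,502

Remaining deductible: £2,500 − £1,400 = £1,100.
That leaves £53,402 − £1,100 = £52,302 for coinsurance.
Coinsurance: £52,302 × 15% = £7,845.30.
Traveler responsibility before any cap: £1,100 + £7,845.30 = £8,945.30.
Adding £8,945.30 to the £1,400 already spent would give £10,345.30, which exceeds the £5,300 cap; the traveler pays just £5,300 − £1,400 = £3,900.
Insurer pays the balance: £53,402 − £3,900 = £49,502.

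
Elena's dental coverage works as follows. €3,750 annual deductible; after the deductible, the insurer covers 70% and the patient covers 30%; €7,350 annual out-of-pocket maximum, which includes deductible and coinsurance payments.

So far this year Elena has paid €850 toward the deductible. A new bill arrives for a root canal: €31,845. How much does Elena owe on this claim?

€6,500

€850 of the €3,750 deductible is already met, leaving €2,900.
After the €2,900 deductible portion, €31,845 − €2,900 = €28,945 is subject to coinsurance.
30% of €28,945 = €8,683.50 falls to the patient.
Patient responsibility before any cap: €2,900 + €8,683.50 = €11,583.50.
Year-to-date out-of-pocket would reach €850 + €11,583.50 = €12,433.50, above the €7,350 maximum, so the patient pays only €7,350 − €850 = €6,500.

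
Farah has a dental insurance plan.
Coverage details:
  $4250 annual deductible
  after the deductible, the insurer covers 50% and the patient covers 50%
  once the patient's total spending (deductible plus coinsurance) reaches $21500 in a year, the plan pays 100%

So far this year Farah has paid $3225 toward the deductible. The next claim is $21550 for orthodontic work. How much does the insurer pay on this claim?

$3225 of the $4250 deductible is already met, leaving $1025.
That leaves $21550 − $1025 = $20525 for coinsurance.
Patient's 50% share of $20525 is $10262.50.
Patient responsibility before any cap: $1025 + $10262.50 = $11287.50.
Total out-of-pocket so far would be $3225 + $11287.50 = $14512.50, below the $21500 cap — no reduction.
The insurer covers the remainder: $21550 − $11287.50 = $10262.50.

$10262.50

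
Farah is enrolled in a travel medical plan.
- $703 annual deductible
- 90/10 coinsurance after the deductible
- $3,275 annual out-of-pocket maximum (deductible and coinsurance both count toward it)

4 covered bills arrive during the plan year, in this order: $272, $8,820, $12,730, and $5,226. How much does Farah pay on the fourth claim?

Bill 1, $272: entire amount goes to the deductible. Traveler owes $272 (running OOP $272).
Bill 2, $8,820: $431 finishes the deductible; $8,389 goes to coinsurance; 10% of $8,389 = $838.90. Cost to traveler: $1,269.90. OOP to date $1,541.90.
Bill 3, $12,730: deductible met; 10% of $12,730 = $1,273. Cost to traveler: $1,273. OOP to date $2,814.90.
Bill 4, $5,226: deductible met; 10% of $5,226 = $522.60. OOP would hit $3,337.50 > $3,275, so the cap limits the traveler to $3,275 − $2,814.90 = $460.10.

$460.10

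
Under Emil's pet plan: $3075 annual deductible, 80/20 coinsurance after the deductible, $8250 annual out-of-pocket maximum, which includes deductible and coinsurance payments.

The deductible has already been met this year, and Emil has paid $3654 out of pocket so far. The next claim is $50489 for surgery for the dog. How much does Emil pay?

The deductible is already satisfied, so the full bill goes to coinsurance.
Coinsurance: $50489 × 20% = $10097.80.
Adding $10097.80 to the $3654 already spent would give $13751.80, which exceeds the $8250 cap; the owner pays just $8250 − $3654 = $4596.

$4596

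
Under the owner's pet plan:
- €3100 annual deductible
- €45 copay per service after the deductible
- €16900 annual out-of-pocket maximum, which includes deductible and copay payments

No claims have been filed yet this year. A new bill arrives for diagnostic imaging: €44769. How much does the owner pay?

€3145

Nothing has been paid toward the €3100 deductible, so the first €3100 of this charge is applied there.
That leaves €44769 − €3100 = €41669 for the copay.
Copay on this service: €45.
That puts the owner's cost at €3100 + €45 = €3145 before any cap.
Cumulative spending €0 + €3145 = €3145 stays under the €16900 maximum.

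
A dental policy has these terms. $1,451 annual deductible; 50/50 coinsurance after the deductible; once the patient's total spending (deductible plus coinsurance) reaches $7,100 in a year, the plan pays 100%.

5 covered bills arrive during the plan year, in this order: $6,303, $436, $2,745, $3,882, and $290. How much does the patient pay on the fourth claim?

$1,632.50

Bill 1, $6,303: $1,451 to deductible, leaving $4,852; coinsurance $4,852 × 50% = $2,426. Patient pays $3,877; OOP now $3,877.
Bill 2, $436: deductible already satisfied, so patient's share is 50% × $436 = $218. Patient pays $218; OOP now $4,095.
Bill 3, $2,745: deductible met; 50% of $2,745 = $1,372.50. Patient pays $1,372.50; OOP now $5,467.50.
Bill 4, $3,882: 50% coinsurance on $3,882 = $1,941. That would push OOP to $7,408.50, over the $7,100 cap, so patient pays $7,100 − $5,467.50 = $1,632.50.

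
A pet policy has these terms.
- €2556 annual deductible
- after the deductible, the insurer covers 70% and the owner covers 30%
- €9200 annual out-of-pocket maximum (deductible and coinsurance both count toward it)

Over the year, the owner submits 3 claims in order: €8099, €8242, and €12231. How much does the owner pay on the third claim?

€2508.50

Claim 1 (€8099): €2556 finishes the deductible; €5543 goes to coinsurance; coinsurance €5543 × 30% = €1662.90. Cost to owner: €4218.90. OOP to date €4218.90.
Claim 2 (€8242): deductible met; 30% of €8242 = €2472.60. Cost to owner: €2472.60. OOP to date €6691.50.
Claim 3 (€12231): deductible met; 30% of €12231 = €3669.30. That would push OOP to €10360.80, over the €9200 cap, so owner pays €9200 − €6691.50 = €2508.50.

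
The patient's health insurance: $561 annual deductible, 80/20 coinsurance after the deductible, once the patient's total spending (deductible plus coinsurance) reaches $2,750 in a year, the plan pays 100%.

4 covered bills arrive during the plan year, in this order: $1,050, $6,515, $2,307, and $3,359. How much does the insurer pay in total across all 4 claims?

#1 ($1,050): deductible takes $561, $489 remains; coinsurance $489 × 20% = $97.80. Cost to patient: $658.80. OOP to date $658.80. Plan pays $1,050 − $658.80 = $391.20.
#2 ($6,515): 20% coinsurance on $6,515 = $1,303. Patient pays $1,303; OOP now $1,961.80. Plan pays $6,515 − $1,303 = $5,212.
#3 ($2,307): 20% coinsurance on $2,307 = $461.40. Patient owes $461.40 (running OOP $2,423.20). Insurer: $2,307 − $461.40 = $1,845.60.
#4 ($3,359): 20% coinsurance on $3,359 = $671.80. Adding that to $2,423.20 gives $3,095, past the $2,750 cap; patient pays only $2,750 − $2,423.20 = $326.80. Plan pays $3,359 − $326.80 = $3,032.20.
Insurer total: $391.20 + $5,212 + $1,845.60 + $3,032.20 = $10,481.

$10,481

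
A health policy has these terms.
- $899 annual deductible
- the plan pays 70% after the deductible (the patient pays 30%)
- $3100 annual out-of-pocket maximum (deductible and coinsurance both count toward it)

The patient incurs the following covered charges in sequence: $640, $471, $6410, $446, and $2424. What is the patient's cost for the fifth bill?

$80.60

#1 ($640): all of it applies to the deductible. Patient owes $640 (running OOP $640).
#2 ($471): $259 finishes the deductible; $212 goes to coinsurance; 30% of $212 = $63.60. Patient pays $322.60; OOP now $962.60.
#3 ($6410): deductible already satisfied, so patient's share is 30% × $6410 = $1923. Patient pays $1923; OOP now $2885.60.
#4 ($446): deductible already satisfied, so patient's share is 30% × $446 = $133.80. Patient pays $133.80; OOP now $3019.40.
#5 ($2424): deductible already satisfied, so patient's share is 30% × $2424 = $727.20. That would push OOP to $3746.60, over the $3100 cap, so patient pays $3100 − $3019.40 = $80.60.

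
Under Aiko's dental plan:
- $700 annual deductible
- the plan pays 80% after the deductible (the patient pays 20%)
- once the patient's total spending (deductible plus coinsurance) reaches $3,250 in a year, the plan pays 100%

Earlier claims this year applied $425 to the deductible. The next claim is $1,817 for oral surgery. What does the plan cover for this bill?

Remaining deductible: $700 − $425 = $275.
The remaining $1,542 (= $1,817 − $275) moves to coinsurance.
Patient's 20% share of $1,542 is $308.40.
That puts the patient's cost at $275 + $308.40 = $583.40 before any cap.
Cumulative spending $425 + $583.40 = $1,008.40 stays under the $3,250 maximum.
Insurer pays the balance: $1,817 − $583.40 = $1,233.60.

$1,233.60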